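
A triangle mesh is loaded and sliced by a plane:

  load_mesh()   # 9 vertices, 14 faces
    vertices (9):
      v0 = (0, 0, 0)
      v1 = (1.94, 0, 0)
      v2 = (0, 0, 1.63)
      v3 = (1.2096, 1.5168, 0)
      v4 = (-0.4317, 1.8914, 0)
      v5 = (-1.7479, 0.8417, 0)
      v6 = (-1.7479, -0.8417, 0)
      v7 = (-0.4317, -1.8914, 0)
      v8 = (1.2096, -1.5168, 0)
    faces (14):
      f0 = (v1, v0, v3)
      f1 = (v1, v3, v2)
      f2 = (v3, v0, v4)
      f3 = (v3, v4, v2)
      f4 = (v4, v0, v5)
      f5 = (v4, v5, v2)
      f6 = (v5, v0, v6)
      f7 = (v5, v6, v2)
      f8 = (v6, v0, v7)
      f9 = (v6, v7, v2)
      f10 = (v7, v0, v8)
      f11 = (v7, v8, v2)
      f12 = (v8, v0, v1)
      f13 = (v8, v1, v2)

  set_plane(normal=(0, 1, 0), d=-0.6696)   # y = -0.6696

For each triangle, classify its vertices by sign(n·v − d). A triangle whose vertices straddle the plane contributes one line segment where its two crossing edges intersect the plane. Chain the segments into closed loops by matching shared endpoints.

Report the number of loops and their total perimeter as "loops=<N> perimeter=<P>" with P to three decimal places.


Straddling triangles (8 of 14):
  (v5,v0,v6) [++-] → (-1.39051, -0.6696, 0)–(-1.7479, -0.6696, 0)  len=0.3574
  (v5,v6,v2) [+-+] → (-1.7479, -0.6696, 0)–(-1.39051, -0.6696, 0.333281)  len=0.4887
  (v6,v0,v7) [-+-] → (-1.39051, -0.6696, 0)–(-0.152832, -0.6696, 0)  len=1.2377
  (v6,v7,v2) [--+] → (-0.152832, -0.6696, 1.05294)–(-1.39051, -0.6696, 0.333281)  len=1.4317
  (v7,v0,v8) [-+-] → (-0.152832, -0.6696, 0)–(0.533985, -0.6696, 0)  len=0.6868
  (v7,v8,v2) [--+] → (0.533985, -0.6696, 0.910427)–(-0.152832, -0.6696, 1.05294)  len=0.7014
  (v8,v0,v1) [-++] → (0.533985, -0.6696, 0)–(1.61756, -0.6696, 0)  len=1.0836
  (v8,v1,v2) [-++] → (1.61756, -0.6696, 0)–(0.533985, -0.6696, 0.910427)  len=1.4153

Chained into 1 loop(s):
  loop 1: 8 segments, perimeter = 7.4026
Total perimeter = 7.403

loops=1 perimeter=7.403


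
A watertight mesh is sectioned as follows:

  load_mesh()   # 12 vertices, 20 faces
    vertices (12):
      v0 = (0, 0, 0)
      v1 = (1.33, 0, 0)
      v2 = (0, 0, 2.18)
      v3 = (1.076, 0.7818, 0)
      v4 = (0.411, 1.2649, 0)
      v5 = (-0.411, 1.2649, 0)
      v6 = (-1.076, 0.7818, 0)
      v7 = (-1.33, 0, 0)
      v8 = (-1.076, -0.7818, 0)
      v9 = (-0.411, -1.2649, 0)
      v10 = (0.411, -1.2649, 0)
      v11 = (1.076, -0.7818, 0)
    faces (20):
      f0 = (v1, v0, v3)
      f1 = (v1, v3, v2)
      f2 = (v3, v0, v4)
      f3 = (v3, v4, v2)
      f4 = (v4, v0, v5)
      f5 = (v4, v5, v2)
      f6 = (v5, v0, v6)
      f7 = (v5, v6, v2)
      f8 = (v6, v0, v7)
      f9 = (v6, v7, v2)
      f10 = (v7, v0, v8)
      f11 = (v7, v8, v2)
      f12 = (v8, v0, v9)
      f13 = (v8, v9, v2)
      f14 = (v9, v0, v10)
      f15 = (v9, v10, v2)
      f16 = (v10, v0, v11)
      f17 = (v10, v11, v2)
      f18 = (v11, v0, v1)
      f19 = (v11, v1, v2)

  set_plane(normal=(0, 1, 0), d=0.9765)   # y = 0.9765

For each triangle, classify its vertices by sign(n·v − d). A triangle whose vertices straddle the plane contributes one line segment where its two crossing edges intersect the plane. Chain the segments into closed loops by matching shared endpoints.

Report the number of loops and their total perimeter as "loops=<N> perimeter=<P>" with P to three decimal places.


loops=1 perimeter=3.647

Straddling triangles (6 of 20):
  (v3,v0,v4) [--+] → (0.317291, 0.9765, 0)–(0.80799, 0.9765, 0)  len=0.4907
  (v3,v4,v2) [-+-] → (0.80799, 0.9765, 0)–(0.317291, 0.9765, 0.497045)  len=0.6985
  (v4,v0,v5) [+-+] → (0.317291, 0.9765, 0)–(-0.317291, 0.9765, 0)  len=0.6346
  (v4,v5,v2) [++-] → (-0.317291, 0.9765, 0.497045)–(0.317291, 0.9765, 0.497045)  len=0.6346
  (v5,v0,v6) [+--] → (-0.317291, 0.9765, 0)–(-0.80799, 0.9765, 0)  len=0.4907
  (v5,v6,v2) [+--] → (-0.80799, 0.9765, 0)–(-0.317291, 0.9765, 0.497045)  len=0.6985

Chained into 1 loop(s):
  loop 1: 6 segments, perimeter = 3.6475
Total perimeter = 3.647


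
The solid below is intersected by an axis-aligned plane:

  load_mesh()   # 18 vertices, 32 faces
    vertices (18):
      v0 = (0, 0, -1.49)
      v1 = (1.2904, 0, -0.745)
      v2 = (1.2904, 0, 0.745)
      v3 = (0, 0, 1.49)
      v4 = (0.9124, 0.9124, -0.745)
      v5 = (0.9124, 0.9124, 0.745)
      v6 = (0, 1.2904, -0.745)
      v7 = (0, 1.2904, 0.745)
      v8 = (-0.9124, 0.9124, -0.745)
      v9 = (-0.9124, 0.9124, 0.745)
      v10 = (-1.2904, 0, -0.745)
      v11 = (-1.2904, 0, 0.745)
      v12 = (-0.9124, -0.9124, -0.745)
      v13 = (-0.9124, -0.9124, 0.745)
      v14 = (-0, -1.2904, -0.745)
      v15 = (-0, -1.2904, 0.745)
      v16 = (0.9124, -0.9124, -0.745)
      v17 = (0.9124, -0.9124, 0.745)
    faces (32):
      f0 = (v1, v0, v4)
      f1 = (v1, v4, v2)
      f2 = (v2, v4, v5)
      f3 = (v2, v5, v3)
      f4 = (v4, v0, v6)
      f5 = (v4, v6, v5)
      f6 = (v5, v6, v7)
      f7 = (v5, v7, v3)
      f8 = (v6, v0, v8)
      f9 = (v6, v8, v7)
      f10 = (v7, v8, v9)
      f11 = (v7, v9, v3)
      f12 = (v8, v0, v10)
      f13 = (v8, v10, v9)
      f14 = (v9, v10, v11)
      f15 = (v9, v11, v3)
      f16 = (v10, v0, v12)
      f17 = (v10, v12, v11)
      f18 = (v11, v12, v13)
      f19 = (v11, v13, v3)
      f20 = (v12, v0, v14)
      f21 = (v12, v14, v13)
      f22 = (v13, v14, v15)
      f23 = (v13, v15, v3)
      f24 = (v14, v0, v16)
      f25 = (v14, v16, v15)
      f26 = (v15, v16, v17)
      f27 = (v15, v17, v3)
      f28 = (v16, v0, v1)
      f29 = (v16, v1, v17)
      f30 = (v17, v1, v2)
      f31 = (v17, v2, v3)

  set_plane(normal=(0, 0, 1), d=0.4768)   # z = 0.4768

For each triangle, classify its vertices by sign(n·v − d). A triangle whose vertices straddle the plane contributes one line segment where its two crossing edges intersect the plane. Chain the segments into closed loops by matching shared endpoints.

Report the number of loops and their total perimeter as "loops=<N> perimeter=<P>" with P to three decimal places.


loops=1 perimeter=7.901

Straddling triangles (16 of 32):
  (v1,v4,v2) [--+] → (1.22236, 0.164232, 0.4768)–(1.2904, 0, 0.4768)  len=0.1778
  (v2,v4,v5) [+-+] → (1.22236, 0.164232, 0.4768)–(0.9124, 0.9124, 0.4768)  len=0.8098
  (v4,v6,v5) [--+] → (0.748168, 0.98044, 0.4768)–(0.9124, 0.9124, 0.4768)  len=0.1778
  (v5,v6,v7) [+-+] → (0.748168, 0.98044, 0.4768)–(0, 1.2904, 0.4768)  len=0.8098
  (v6,v8,v7) [--+] → (-0.164232, 1.22236, 0.4768)–(0, 1.2904, 0.4768)  len=0.1778
  (v7,v8,v9) [+-+] → (-0.164232, 1.22236, 0.4768)–(-0.9124, 0.9124, 0.4768)  len=0.8098
  (v8,v10,v9) [--+] → (-0.98044, 0.748168, 0.4768)–(-0.9124, 0.9124, 0.4768)  len=0.1778
  (v9,v10,v11) [+-+] → (-0.98044, 0.748168, 0.4768)–(-1.2904, 0, 0.4768)  len=0.8098
  (v10,v12,v11) [--+] → (-1.22236, -0.164232, 0.4768)–(-1.2904, 0, 0.4768)  len=0.1778
  (v11,v12,v13) [+-+] → (-1.22236, -0.164232, 0.4768)–(-0.9124, -0.9124, 0.4768)  len=0.8098
  (v12,v14,v13) [--+] → (-0.748168, -0.98044, 0.4768)–(-0.9124, -0.9124, 0.4768)  len=0.1778
  (v13,v14,v15) [+-+] → (-0.748168, -0.98044, 0.4768)–(0, -1.2904, 0.4768)  len=0.8098
  (v14,v16,v15) [--+] → (0.164232, -1.22236, 0.4768)–(0, -1.2904, 0.4768)  len=0.1778
  (v15,v16,v17) [+-+] → (0.164232, -1.22236, 0.4768)–(0.9124, -0.9124, 0.4768)  len=0.8098
  (v16,v1,v17) [--+] → (0.98044, -0.748168, 0.4768)–(0.9124, -0.9124, 0.4768)  len=0.1778
  (v17,v1,v2) [+-+] → (0.98044, -0.748168, 0.4768)–(1.2904, 0, 0.4768)  len=0.8098

Chained into 1 loop(s):
  loop 1: 16 segments, perimeter = 7.9008
Total perimeter = 7.901


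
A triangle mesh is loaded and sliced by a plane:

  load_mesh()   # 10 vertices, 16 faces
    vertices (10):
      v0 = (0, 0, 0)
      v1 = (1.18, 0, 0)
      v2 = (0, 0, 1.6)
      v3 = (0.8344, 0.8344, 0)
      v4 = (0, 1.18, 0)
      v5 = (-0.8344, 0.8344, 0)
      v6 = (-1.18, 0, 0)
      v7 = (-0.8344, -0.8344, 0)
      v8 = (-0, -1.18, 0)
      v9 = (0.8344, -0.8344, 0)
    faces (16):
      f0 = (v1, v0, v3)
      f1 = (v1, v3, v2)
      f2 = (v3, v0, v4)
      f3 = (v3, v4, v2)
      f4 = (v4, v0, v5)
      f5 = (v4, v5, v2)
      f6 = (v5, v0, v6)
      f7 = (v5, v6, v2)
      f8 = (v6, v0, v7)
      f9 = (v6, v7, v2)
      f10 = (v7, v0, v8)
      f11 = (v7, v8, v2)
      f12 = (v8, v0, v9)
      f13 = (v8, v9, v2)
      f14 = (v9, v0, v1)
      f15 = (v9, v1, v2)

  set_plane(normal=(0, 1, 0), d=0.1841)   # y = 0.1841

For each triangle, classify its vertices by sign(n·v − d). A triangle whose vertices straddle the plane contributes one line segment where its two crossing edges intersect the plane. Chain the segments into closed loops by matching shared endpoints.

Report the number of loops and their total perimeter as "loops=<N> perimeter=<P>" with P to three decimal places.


Straddling triangles (8 of 16):
  (v1,v0,v3) [--+] → (0.1841, 0.1841, 0)–(1.10375, 0.1841, 0)  len=0.9196
  (v1,v3,v2) [-+-] → (1.10375, 0.1841, 0)–(0.1841, 0.1841, 1.24698)  len=1.5494
  (v3,v0,v4) [+-+] → (0.1841, 0.1841, 0)–(0, 0.1841, 0)  len=0.1841
  (v3,v4,v2) [++-] → (0, 0.1841, 1.35037)–(0.1841, 0.1841, 1.24698)  len=0.2111
  (v4,v0,v5) [+-+] → (0, 0.1841, 0)–(-0.1841, 0.1841, 0)  len=0.1841
  (v4,v5,v2) [++-] → (-0.1841, 0.1841, 1.24698)–(0, 0.1841, 1.35037)  len=0.2111
  (v5,v0,v6) [+--] → (-0.1841, 0.1841, 0)–(-1.10375, 0.1841, 0)  len=0.9196
  (v5,v6,v2) [+--] → (-1.10375, 0.1841, 0)–(-0.1841, 0.1841, 1.24698)  len=1.5494

Chained into 1 loop(s):
  loop 1: 8 segments, perimeter = 5.7286
Total perimeter = 5.729

loops=1 perimeter=5.729


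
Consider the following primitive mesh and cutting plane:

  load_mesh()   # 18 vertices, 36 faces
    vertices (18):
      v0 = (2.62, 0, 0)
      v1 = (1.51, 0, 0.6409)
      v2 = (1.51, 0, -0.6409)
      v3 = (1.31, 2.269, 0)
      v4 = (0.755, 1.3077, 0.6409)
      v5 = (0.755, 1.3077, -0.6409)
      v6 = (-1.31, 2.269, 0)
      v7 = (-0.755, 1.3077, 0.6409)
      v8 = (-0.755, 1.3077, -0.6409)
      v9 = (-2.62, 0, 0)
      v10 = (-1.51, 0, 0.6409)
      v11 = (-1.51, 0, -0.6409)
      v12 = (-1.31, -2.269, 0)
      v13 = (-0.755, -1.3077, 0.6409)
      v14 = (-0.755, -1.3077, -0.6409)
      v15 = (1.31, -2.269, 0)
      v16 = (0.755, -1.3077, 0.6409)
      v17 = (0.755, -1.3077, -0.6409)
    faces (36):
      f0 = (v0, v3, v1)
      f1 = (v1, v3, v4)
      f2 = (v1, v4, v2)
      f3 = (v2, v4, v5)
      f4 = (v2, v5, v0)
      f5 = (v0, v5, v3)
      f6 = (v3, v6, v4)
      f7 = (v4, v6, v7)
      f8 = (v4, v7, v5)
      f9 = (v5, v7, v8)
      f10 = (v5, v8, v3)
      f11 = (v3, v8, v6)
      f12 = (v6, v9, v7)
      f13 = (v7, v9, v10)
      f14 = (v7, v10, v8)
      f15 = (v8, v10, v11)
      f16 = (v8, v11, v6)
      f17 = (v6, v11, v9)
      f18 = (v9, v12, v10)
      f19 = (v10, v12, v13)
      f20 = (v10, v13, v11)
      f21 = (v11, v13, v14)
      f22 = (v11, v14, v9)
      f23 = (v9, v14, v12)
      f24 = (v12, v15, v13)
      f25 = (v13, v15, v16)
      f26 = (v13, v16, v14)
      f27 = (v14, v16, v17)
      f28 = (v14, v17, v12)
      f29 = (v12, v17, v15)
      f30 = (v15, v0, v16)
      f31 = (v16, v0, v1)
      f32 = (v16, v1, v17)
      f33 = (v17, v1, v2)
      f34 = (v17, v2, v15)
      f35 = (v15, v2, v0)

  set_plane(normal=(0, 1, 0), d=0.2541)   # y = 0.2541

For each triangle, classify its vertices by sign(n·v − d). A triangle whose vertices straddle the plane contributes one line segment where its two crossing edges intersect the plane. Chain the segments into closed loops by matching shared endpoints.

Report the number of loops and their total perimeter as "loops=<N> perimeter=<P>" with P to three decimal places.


Straddling triangles (12 of 36):
  (v0,v3,v1) [-+-] → (2.4733, 0.2541, 0)–(1.4876, 0.2541, 0.569127)  len=1.1382
  (v1,v3,v4) [-++] → (1.4876, 0.2541, 0.569127)–(1.3633, 0.2541, 0.6409)  len=0.1435
  (v1,v4,v2) [-+-] → (1.3633, 0.2541, 0.6409)–(1.3633, 0.2541, -0.391833)  len=1.0327
  (v2,v4,v5) [-++] → (1.3633, 0.2541, -0.391833)–(1.3633, 0.2541, -0.6409)  len=0.2491
  (v2,v5,v0) [-+-] → (1.3633, 0.2541, -0.6409)–(2.25761, 0.2541, -0.124534)  len=1.0327
  (v0,v5,v3) [-++] → (2.25761, 0.2541, -0.124534)–(2.4733, 0.2541, 0)  len=0.2491
  (v6,v9,v7) [+-+] → (-2.4733, 0.2541, 0)–(-2.25761, 0.2541, 0.124534)  len=0.2491
  (v7,v9,v10) [+--] → (-2.25761, 0.2541, 0.124534)–(-1.3633, 0.2541, 0.6409)  len=1.0327
  (v7,v10,v8) [+-+] → (-1.3633, 0.2541, 0.6409)–(-1.3633, 0.2541, 0.391833)  len=0.2491
  (v8,v10,v11) [+--] → (-1.3633, 0.2541, 0.391833)–(-1.3633, 0.2541, -0.6409)  len=1.0327
  (v8,v11,v6) [+-+] → (-1.3633, 0.2541, -0.6409)–(-1.4876, 0.2541, -0.569127)  len=0.1435
  (v6,v11,v9) [+--] → (-1.4876, 0.2541, -0.569127)–(-2.4733, 0.2541, 0)  len=1.1382

Chained into 2 loop(s):
  loop 1: 6 segments, perimeter = 3.8453
  loop 2: 6 segments, perimeter = 3.8453
Total perimeter = 7.691

loops=2 perimeter=7.691


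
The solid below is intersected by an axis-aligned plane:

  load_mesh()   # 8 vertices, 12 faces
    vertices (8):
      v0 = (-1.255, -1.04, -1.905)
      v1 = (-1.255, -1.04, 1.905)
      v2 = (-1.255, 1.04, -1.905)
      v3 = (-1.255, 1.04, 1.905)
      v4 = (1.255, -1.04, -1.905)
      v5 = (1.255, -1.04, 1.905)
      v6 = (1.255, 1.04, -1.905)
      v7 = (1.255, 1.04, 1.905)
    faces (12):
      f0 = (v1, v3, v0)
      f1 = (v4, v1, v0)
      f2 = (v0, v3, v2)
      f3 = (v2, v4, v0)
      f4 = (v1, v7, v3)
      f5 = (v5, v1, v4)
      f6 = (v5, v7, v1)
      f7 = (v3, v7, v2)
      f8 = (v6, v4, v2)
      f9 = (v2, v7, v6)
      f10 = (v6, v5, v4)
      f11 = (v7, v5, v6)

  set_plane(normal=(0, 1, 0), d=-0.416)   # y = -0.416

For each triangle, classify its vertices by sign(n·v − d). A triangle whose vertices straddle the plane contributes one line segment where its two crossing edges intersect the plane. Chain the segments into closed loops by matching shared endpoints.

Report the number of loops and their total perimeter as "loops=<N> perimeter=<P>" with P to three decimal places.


Straddling triangles (8 of 12):
  (v1,v3,v0) [-+-] → (-1.255, -0.416, 1.905)–(-1.255, -0.416, -0.762)  len=2.6670
  (v0,v3,v2) [-++] → (-1.255, -0.416, -0.762)–(-1.255, -0.416, -1.905)  len=1.1430
  (v2,v4,v0) [+--] → (0.502, -0.416, -1.905)–(-1.255, -0.416, -1.905)  len=1.7570
  (v1,v7,v3) [-++] → (-0.502, -0.416, 1.905)–(-1.255, -0.416, 1.905)  len=0.7530
  (v5,v7,v1) [-+-] → (1.255, -0.416, 1.905)–(-0.502, -0.416, 1.905)  len=1.7570
  (v6,v4,v2) [+-+] → (1.255, -0.416, -1.905)–(0.502, -0.416, -1.905)  len=0.7530
  (v6,v5,v4) [+--] → (1.255, -0.416, 0.762)–(1.255, -0.416, -1.905)  len=2.6670
  (v7,v5,v6) [+-+] → (1.255, -0.416, 1.905)–(1.255, -0.416, 0.762)  len=1.1430

Chained into 1 loop(s):
  loop 1: 8 segments, perimeter = 12.6400
Total perimeter = 12.640

loops=1 perimeter=12.640


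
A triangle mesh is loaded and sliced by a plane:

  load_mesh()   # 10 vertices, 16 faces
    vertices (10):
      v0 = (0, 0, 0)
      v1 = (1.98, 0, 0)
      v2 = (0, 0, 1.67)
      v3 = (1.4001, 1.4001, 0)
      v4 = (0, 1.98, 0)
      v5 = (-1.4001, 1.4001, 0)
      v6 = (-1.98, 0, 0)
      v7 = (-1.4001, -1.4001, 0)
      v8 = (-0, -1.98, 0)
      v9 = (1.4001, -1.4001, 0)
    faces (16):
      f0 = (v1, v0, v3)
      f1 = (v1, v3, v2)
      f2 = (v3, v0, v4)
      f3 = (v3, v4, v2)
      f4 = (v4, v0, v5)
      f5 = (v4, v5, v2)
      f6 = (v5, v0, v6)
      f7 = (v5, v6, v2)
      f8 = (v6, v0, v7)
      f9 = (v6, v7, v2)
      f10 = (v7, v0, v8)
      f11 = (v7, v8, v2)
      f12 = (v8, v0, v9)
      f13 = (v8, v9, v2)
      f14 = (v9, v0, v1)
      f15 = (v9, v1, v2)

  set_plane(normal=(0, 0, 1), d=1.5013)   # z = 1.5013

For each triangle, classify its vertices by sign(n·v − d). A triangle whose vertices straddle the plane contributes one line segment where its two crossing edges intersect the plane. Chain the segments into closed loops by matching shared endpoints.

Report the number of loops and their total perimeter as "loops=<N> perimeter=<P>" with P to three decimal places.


Straddling triangles (8 of 16):
  (v1,v3,v2) [--+] → (0.141435, 0.141435, 1.5013)–(0.200016, 0, 1.5013)  len=0.1531
  (v3,v4,v2) [--+] → (0, 0.200016, 1.5013)–(0.141435, 0.141435, 1.5013)  len=0.1531
  (v4,v5,v2) [--+] → (-0.141435, 0.141435, 1.5013)–(0, 0.200016, 1.5013)  len=0.1531
  (v5,v6,v2) [--+] → (-0.200016, 0, 1.5013)–(-0.141435, 0.141435, 1.5013)  len=0.1531
  (v6,v7,v2) [--+] → (-0.141435, -0.141435, 1.5013)–(-0.200016, 0, 1.5013)  len=0.1531
  (v7,v8,v2) [--+] → (0, -0.200016, 1.5013)–(-0.141435, -0.141435, 1.5013)  len=0.1531
  (v8,v9,v2) [--+] → (0.141435, -0.141435, 1.5013)–(0, -0.200016, 1.5013)  len=0.1531
  (v9,v1,v2) [--+] → (0.200016, 0, 1.5013)–(0.141435, -0.141435, 1.5013)  len=0.1531

Chained into 1 loop(s):
  loop 1: 8 segments, perimeter = 1.2247
Total perimeter = 1.225

loops=1 perimeter=1.225


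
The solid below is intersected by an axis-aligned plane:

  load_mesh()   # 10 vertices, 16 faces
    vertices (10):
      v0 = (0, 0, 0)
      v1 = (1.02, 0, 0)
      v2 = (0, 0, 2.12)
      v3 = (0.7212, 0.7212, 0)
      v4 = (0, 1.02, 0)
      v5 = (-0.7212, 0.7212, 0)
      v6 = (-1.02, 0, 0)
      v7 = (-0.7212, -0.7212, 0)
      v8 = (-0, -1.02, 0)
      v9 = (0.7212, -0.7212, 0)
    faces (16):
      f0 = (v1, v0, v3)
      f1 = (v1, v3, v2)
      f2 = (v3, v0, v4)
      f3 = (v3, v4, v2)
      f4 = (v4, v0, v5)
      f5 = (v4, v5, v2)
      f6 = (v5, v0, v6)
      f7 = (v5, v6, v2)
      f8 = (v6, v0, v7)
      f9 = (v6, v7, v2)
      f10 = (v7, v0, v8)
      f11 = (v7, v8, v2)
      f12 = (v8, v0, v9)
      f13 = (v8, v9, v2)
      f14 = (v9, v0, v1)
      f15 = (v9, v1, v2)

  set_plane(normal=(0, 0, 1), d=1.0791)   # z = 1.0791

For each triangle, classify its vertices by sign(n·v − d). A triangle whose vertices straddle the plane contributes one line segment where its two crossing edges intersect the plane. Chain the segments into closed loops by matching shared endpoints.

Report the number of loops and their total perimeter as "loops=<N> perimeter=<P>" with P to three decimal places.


Straddling triangles (8 of 16):
  (v1,v3,v2) [--+] → (0.354102, 0.354102, 1.0791)–(0.50081, 0, 1.0791)  len=0.3833
  (v3,v4,v2) [--+] → (0, 0.50081, 1.0791)–(0.354102, 0.354102, 1.0791)  len=0.3833
  (v4,v5,v2) [--+] → (-0.354102, 0.354102, 1.0791)–(0, 0.50081, 1.0791)  len=0.3833
  (v5,v6,v2) [--+] → (-0.50081, 0, 1.0791)–(-0.354102, 0.354102, 1.0791)  len=0.3833
  (v6,v7,v2) [--+] → (-0.354102, -0.354102, 1.0791)–(-0.50081, 0, 1.0791)  len=0.3833
  (v7,v8,v2) [--+] → (0, -0.50081, 1.0791)–(-0.354102, -0.354102, 1.0791)  len=0.3833
  (v8,v9,v2) [--+] → (0.354102, -0.354102, 1.0791)–(0, -0.50081, 1.0791)  len=0.3833
  (v9,v1,v2) [--+] → (0.50081, 0, 1.0791)–(0.354102, -0.354102, 1.0791)  len=0.3833

Chained into 1 loop(s):
  loop 1: 8 segments, perimeter = 3.0663
Total perimeter = 3.066

loops=1 perimeter=3.066


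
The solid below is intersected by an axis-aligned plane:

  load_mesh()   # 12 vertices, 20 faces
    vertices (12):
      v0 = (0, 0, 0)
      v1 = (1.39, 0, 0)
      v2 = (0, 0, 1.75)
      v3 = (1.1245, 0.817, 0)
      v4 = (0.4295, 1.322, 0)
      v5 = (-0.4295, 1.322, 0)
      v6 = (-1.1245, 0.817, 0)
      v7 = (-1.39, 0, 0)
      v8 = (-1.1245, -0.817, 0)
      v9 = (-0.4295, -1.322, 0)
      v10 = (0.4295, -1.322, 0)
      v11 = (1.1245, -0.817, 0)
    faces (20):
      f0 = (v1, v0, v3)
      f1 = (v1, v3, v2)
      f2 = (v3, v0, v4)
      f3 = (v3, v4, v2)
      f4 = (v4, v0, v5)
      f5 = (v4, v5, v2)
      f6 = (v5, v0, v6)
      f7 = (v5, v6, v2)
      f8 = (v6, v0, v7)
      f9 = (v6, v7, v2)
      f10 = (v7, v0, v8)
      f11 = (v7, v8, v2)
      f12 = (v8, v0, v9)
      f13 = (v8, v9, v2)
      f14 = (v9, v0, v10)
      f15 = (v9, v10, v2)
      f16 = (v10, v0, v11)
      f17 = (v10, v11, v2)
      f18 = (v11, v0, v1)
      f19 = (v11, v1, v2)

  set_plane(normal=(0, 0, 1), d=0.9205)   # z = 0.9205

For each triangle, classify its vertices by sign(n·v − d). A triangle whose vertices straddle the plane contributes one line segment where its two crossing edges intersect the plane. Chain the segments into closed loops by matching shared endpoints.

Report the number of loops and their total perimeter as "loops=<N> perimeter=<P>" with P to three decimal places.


loops=1 perimeter=4.072

Straddling triangles (10 of 20):
  (v1,v3,v2) [--+] → (0.533013, 0.387258, 0.9205)–(0.65886, 0, 0.9205)  len=0.4072
  (v3,v4,v2) [--+] → (0.203583, 0.626628, 0.9205)–(0.533013, 0.387258, 0.9205)  len=0.4072
  (v4,v5,v2) [--+] → (-0.203583, 0.626628, 0.9205)–(0.203583, 0.626628, 0.9205)  len=0.4072
  (v5,v6,v2) [--+] → (-0.533013, 0.387258, 0.9205)–(-0.203583, 0.626628, 0.9205)  len=0.4072
  (v6,v7,v2) [--+] → (-0.65886, 0, 0.9205)–(-0.533013, 0.387258, 0.9205)  len=0.4072
  (v7,v8,v2) [--+] → (-0.533013, -0.387258, 0.9205)–(-0.65886, 0, 0.9205)  len=0.4072
  (v8,v9,v2) [--+] → (-0.203583, -0.626628, 0.9205)–(-0.533013, -0.387258, 0.9205)  len=0.4072
  (v9,v10,v2) [--+] → (0.203583, -0.626628, 0.9205)–(-0.203583, -0.626628, 0.9205)  len=0.4072
  (v10,v11,v2) [--+] → (0.533013, -0.387258, 0.9205)–(0.203583, -0.626628, 0.9205)  len=0.4072
  (v11,v1,v2) [--+] → (0.65886, 0, 0.9205)–(0.533013, -0.387258, 0.9205)  len=0.4072

Chained into 1 loop(s):
  loop 1: 10 segments, perimeter = 4.0720
Total perimeter = 4.072


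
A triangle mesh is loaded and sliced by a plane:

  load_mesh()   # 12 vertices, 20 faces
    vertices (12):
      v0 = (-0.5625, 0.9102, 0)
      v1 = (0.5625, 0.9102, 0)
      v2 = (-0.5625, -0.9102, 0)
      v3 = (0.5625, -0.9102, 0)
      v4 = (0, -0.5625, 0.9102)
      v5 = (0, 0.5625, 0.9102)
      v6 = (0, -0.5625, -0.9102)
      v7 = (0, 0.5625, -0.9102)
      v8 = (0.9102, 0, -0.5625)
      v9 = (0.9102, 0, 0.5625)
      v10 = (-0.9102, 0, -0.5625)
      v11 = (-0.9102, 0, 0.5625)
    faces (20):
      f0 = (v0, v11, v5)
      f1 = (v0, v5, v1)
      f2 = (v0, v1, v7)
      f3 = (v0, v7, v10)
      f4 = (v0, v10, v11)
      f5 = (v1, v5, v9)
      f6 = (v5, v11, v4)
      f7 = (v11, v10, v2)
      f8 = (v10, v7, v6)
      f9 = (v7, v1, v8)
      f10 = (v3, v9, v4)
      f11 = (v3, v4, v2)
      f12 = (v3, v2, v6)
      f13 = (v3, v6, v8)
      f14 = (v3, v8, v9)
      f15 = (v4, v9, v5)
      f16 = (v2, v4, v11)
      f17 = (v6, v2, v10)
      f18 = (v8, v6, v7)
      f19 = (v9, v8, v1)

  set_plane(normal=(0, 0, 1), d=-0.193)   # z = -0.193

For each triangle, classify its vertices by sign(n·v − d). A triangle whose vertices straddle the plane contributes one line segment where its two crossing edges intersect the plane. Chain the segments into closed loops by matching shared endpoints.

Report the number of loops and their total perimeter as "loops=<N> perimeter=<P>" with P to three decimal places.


Straddling triangles (10 of 20):
  (v0,v1,v7) [++-] → (0.443227, 0.836473, -0.193)–(-0.443227, 0.836473, -0.193)  len=0.8865
  (v0,v7,v10) [+--] → (-0.443227, 0.836473, -0.193)–(-0.6818, 0.5979, -0.193)  len=0.3374
  (v0,v10,v11) [+-+] → (-0.6818, 0.5979, -0.193)–(-0.9102, 0, -0.193)  len=0.6400
  (v11,v10,v2) [+-+] → (-0.9102, 0, -0.193)–(-0.6818, -0.5979, -0.193)  len=0.6400
  (v7,v1,v8) [-+-] → (0.443227, 0.836473, -0.193)–(0.6818, 0.5979, -0.193)  len=0.3374
  (v3,v2,v6) [++-] → (-0.443227, -0.836473, -0.193)–(0.443227, -0.836473, -0.193)  len=0.8865
  (v3,v6,v8) [+--] → (0.443227, -0.836473, -0.193)–(0.6818, -0.5979, -0.193)  len=0.3374
  (v3,v8,v9) [+-+] → (0.6818, -0.5979, -0.193)–(0.9102, 0, -0.193)  len=0.6400
  (v6,v2,v10) [-+-] → (-0.443227, -0.836473, -0.193)–(-0.6818, -0.5979, -0.193)  len=0.3374
  (v9,v8,v1) [+-+] → (0.9102, 0, -0.193)–(0.6818, 0.5979, -0.193)  len=0.6400

Chained into 1 loop(s):
  loop 1: 10 segments, perimeter = 5.6826
Total perimeter = 5.683

loops=1 perimeter=5.683


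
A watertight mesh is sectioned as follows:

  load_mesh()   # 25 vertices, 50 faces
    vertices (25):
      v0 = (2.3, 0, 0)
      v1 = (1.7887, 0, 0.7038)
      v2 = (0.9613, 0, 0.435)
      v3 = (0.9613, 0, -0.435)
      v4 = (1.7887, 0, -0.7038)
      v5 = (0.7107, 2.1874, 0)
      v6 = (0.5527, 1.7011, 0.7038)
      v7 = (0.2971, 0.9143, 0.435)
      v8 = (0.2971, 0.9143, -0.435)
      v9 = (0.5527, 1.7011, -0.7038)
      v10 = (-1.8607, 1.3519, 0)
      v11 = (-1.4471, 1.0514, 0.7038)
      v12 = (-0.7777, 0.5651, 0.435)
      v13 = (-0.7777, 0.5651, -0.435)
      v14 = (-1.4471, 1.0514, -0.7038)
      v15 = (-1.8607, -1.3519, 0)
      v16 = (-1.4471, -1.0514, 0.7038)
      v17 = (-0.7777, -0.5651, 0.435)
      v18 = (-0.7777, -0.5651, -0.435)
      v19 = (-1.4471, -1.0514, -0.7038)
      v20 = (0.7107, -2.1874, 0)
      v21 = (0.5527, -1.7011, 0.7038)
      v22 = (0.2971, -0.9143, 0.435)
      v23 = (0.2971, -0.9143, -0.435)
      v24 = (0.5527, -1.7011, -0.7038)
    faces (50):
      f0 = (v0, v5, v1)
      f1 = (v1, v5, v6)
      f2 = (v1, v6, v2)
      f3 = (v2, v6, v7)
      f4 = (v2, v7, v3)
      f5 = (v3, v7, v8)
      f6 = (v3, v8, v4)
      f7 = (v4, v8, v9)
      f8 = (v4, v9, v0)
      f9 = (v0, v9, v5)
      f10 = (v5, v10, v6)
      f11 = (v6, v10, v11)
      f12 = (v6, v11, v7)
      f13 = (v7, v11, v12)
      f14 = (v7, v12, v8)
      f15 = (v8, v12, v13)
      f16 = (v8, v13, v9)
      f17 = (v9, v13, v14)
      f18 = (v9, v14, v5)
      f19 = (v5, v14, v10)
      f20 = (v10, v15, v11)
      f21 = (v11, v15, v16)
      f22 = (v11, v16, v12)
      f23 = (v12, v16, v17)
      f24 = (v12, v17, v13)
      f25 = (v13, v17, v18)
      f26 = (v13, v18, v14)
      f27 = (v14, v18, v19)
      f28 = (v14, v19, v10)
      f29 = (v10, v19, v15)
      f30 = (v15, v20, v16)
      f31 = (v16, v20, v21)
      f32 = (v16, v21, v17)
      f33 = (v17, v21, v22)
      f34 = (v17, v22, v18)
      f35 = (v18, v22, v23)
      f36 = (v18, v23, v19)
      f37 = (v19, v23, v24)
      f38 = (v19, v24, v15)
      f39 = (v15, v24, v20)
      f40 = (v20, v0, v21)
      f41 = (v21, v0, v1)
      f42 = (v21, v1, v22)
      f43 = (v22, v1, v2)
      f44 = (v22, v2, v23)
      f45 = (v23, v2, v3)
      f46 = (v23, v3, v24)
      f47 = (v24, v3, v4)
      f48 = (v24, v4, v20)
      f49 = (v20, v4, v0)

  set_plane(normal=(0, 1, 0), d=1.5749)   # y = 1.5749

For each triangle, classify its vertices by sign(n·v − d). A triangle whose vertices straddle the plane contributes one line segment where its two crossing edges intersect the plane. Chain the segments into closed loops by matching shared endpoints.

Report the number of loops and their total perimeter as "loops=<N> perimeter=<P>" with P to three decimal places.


loops=1 perimeter=5.744

Straddling triangles (14 of 50):
  (v0,v5,v1) [-+-] → (1.15572, 1.5749, 0)–(1.01255, 1.5749, 0.197073)  len=0.2436
  (v1,v5,v6) [-++] → (1.01255, 1.5749, 0.197073)–(0.644395, 1.5749, 0.7038)  len=0.6263
  (v1,v6,v2) [-+-] → (0.644395, 1.5749, 0.7038)–(0.583013, 1.5749, 0.683858)  len=0.0645
  (v2,v6,v7) [-+-] → (0.583013, 1.5749, 0.683858)–(0.511703, 1.5749, 0.660685)  len=0.0750
  (v4,v8,v9) [--+] → (0.511703, 1.5749, -0.660685)–(0.644395, 1.5749, -0.7038)  len=0.1395
  (v4,v9,v0) [-+-] → (0.644395, 1.5749, -0.7038)–(0.682327, 1.5749, -0.651587)  len=0.0645
  (v0,v9,v5) [-++] → (0.682327, 1.5749, -0.651587)–(1.15572, 1.5749, 0)  len=0.8054
  (v5,v10,v6) [+-+] → (-1.17438, 1.5749, 0)–(-0.319497, 1.5749, 0.449448)  len=0.9658
  (v6,v10,v11) [+--] → (-0.319497, 1.5749, 0.449448)–(0.164252, 1.5749, 0.7038)  len=0.5465
  (v6,v11,v7) [+--] → (0.164252, 1.5749, 0.7038)–(0.511703, 1.5749, 0.660685)  len=0.3501
  (v8,v13,v9) [--+] → (0.404904, 1.5749, -0.673939)–(0.511703, 1.5749, -0.660685)  len=0.1076
  (v9,v13,v14) [+--] → (0.404904, 1.5749, -0.673939)–(0.164252, 1.5749, -0.7038)  len=0.2425
  (v9,v14,v5) [+-+] → (0.164252, 1.5749, -0.7038)–(-0.452726, 1.5749, -0.37947)  len=0.6970
  (v5,v14,v10) [+--] → (-0.452726, 1.5749, -0.37947)–(-1.17438, 1.5749, 0)  len=0.8153

Chained into 1 loop(s):
  loop 1: 14 segments, perimeter = 5.7439
Total perimeter = 5.744


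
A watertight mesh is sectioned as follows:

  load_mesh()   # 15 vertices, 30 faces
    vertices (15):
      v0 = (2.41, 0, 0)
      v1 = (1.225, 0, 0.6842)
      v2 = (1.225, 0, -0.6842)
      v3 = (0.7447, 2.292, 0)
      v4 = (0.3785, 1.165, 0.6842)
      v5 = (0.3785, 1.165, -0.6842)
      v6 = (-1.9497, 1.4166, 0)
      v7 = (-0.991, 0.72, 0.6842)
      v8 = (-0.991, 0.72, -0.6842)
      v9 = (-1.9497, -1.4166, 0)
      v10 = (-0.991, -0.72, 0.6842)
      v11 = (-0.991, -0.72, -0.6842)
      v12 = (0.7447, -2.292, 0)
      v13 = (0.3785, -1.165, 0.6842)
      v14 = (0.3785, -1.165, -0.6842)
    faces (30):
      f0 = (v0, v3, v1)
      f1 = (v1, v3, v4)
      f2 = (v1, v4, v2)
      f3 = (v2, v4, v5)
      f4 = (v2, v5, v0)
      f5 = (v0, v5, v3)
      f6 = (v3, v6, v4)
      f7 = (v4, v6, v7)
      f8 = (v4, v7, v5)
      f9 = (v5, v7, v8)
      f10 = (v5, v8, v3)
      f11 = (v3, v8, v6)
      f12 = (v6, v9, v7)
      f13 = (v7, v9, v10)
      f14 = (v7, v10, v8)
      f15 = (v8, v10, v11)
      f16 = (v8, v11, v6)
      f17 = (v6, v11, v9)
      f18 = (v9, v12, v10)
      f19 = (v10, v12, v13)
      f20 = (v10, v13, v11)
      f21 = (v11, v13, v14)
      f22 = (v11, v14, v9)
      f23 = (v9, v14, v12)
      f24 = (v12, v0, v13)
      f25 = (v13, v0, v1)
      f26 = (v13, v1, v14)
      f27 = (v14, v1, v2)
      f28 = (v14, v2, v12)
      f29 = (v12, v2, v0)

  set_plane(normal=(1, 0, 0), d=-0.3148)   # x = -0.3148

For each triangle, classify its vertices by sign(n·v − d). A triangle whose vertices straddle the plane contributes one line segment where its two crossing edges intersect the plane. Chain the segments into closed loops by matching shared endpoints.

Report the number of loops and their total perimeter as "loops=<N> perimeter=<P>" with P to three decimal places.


Straddling triangles (12 of 30):
  (v3,v6,v4) [+-+] → (-0.3148, 1.94777, 0)–(-0.3148, 1.23992, 0.480456)  len=0.8555
  (v4,v6,v7) [+--] → (-0.3148, 1.23992, 0.480456)–(-0.3148, 0.939722, 0.6842)  len=0.3628
  (v4,v7,v5) [+-+] → (-0.3148, 0.939722, 0.6842)–(-0.3148, 0.939722, 0.00854313)  len=0.6757
  (v5,v7,v8) [+--] → (-0.3148, 0.939722, 0.00854313)–(-0.3148, 0.939722, -0.6842)  len=0.6927
  (v5,v8,v3) [+-+] → (-0.3148, 0.939722, -0.6842)–(-0.3148, 1.33243, -0.417647)  len=0.4746
  (v3,v8,v6) [+--] → (-0.3148, 1.33243, -0.417647)–(-0.3148, 1.94777, 0)  len=0.7437
  (v9,v12,v10) [-+-] → (-0.3148, -1.94777, 0)–(-0.3148, -1.33243, 0.417647)  len=0.7437
  (v10,v12,v13) [-++] → (-0.3148, -1.33243, 0.417647)–(-0.3148, -0.939722, 0.6842)  len=0.4746
  (v10,v13,v11) [-+-] → (-0.3148, -0.939722, 0.6842)–(-0.3148, -0.939722, -0.00854313)  len=0.6927
  (v11,v13,v14) [-++] → (-0.3148, -0.939722, -0.00854313)–(-0.3148, -0.939722, -0.6842)  len=0.6757
  (v11,v14,v9) [-+-] → (-0.3148, -0.939722, -0.6842)–(-0.3148, -1.23992, -0.480456)  len=0.3628
  (v9,v14,v12) [-++] → (-0.3148, -1.23992, -0.480456)–(-0.3148, -1.94777, 0)  len=0.8555

Chained into 2 loop(s):
  loop 1: 6 segments, perimeter = 3.8050
  loop 2: 6 segments, perimeter = 3.8050
Total perimeter = 7.610

loops=2 perimeter=7.610


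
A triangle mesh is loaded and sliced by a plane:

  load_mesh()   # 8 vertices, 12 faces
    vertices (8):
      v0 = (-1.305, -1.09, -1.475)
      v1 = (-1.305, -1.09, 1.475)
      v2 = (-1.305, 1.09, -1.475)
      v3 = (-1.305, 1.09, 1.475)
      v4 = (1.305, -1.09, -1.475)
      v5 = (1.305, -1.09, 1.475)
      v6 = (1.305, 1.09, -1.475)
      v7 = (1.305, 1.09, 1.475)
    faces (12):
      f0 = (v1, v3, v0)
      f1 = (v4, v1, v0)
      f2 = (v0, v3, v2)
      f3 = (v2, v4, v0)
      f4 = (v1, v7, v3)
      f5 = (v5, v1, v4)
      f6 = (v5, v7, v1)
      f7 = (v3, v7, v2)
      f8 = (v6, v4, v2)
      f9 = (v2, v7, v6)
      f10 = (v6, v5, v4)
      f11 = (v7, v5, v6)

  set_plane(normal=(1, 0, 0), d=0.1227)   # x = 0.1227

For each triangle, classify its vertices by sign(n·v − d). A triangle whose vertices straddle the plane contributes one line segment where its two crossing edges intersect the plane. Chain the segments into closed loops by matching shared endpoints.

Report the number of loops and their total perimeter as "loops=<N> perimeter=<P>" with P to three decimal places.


loops=1 perimeter=10.260

Straddling triangles (8 of 12):
  (v4,v1,v0) [+--] → (0.1227, -1.09, -0.138684)–(0.1227, -1.09, -1.475)  len=1.3363
  (v2,v4,v0) [-+-] → (0.1227, -0.102485, -1.475)–(0.1227, -1.09, -1.475)  len=0.9875
  (v1,v7,v3) [-+-] → (0.1227, 0.102485, 1.475)–(0.1227, 1.09, 1.475)  len=0.9875
  (v5,v1,v4) [+-+] → (0.1227, -1.09, 1.475)–(0.1227, -1.09, -0.138684)  len=1.6137
  (v5,v7,v1) [++-] → (0.1227, 0.102485, 1.475)–(0.1227, -1.09, 1.475)  len=1.1925
  (v3,v7,v2) [-+-] → (0.1227, 1.09, 1.475)–(0.1227, 1.09, 0.138684)  len=1.3363
  (v6,v4,v2) [++-] → (0.1227, -0.102485, -1.475)–(0.1227, 1.09, -1.475)  len=1.1925
  (v2,v7,v6) [-++] → (0.1227, 1.09, 0.138684)–(0.1227, 1.09, -1.475)  len=1.6137

Chained into 1 loop(s):
  loop 1: 8 segments, perimeter = 10.2600
Total perimeter = 10.260


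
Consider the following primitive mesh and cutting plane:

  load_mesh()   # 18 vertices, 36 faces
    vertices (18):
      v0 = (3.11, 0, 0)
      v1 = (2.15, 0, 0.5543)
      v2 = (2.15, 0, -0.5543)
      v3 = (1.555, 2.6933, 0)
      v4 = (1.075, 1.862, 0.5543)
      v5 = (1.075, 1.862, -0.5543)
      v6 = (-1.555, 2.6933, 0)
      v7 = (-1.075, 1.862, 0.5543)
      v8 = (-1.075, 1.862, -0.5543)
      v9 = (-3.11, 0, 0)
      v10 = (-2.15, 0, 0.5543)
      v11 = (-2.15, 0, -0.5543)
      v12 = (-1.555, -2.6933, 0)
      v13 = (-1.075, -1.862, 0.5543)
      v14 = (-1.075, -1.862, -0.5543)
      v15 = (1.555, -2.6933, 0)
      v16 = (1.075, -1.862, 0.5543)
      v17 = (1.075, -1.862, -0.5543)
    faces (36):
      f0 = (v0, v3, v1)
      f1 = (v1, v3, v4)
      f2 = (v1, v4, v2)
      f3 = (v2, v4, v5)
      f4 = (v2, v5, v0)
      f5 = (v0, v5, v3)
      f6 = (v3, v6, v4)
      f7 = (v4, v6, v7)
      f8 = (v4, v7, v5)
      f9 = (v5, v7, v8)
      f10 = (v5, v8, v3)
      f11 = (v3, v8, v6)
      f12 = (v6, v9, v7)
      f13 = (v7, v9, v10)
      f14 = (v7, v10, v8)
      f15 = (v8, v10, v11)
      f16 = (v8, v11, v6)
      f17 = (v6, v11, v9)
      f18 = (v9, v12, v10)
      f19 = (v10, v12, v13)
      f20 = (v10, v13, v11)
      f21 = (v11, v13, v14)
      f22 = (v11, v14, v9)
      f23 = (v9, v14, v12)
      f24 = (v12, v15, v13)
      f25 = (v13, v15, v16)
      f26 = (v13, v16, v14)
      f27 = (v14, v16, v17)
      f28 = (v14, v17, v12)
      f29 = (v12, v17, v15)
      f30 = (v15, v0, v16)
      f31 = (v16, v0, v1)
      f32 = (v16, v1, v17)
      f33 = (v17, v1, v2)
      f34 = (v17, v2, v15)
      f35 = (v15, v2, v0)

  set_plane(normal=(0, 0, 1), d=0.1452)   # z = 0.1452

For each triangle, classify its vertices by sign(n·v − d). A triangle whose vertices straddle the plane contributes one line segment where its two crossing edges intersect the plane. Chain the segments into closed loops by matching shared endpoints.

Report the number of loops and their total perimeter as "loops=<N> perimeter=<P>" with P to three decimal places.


loops=2 perimeter=30.051

Straddling triangles (24 of 36):
  (v0,v3,v1) [--+] → (1.71086, 1.98778, 0.1452)–(2.85853, 0, 0.1452)  len=2.2953
  (v1,v3,v4) [+-+] → (1.71086, 1.98778, 0.1452)–(1.42926, 2.47554, 0.1452)  len=0.5632
  (v1,v4,v2) [++-] → (1.4717, 1.17488, 0.1452)–(2.15, 0, 0.1452)  len=1.3566
  (v2,v4,v5) [-+-] → (1.4717, 1.17488, 0.1452)–(1.075, 1.862, 0.1452)  len=0.7934
  (v3,v6,v4) [--+] → (-0.866066, 2.47554, 0.1452)–(1.42926, 2.47554, 0.1452)  len=2.2953
  (v4,v6,v7) [+-+] → (-0.866066, 2.47554, 0.1452)–(-1.42926, 2.47554, 0.1452)  len=0.5632
  (v4,v7,v5) [++-] → (-0.281598, 1.862, 0.1452)–(1.075, 1.862, 0.1452)  len=1.3566
  (v5,v7,v8) [-+-] → (-0.281598, 1.862, 0.1452)–(-1.075, 1.862, 0.1452)  len=0.7934
  (v6,v9,v7) [--+] → (-2.57693, 0.487755, 0.1452)–(-1.42926, 2.47554, 0.1452)  len=2.2953
  (v7,v9,v10) [+-+] → (-2.57693, 0.487755, 0.1452)–(-2.85853, 0, 0.1452)  len=0.5632
  (v7,v10,v8) [++-] → (-1.7533, 0.687123, 0.1452)–(-1.075, 1.862, 0.1452)  len=1.3566
  (v8,v10,v11) [-+-] → (-1.7533, 0.687123, 0.1452)–(-2.15, 0, 0.1452)  len=0.7934
  (v9,v12,v10) [--+] → (-1.71086, -1.98778, 0.1452)–(-2.85853, 0, 0.1452)  len=2.2953
  (v10,v12,v13) [+-+] → (-1.71086, -1.98778, 0.1452)–(-1.42926, -2.47554, 0.1452)  len=0.5632
  (v10,v13,v11) [++-] → (-1.4717, -1.17488, 0.1452)–(-2.15, 0, 0.1452)  len=1.3566
  (v11,v13,v14) [-+-] → (-1.4717, -1.17488, 0.1452)–(-1.075, -1.862, 0.1452)  len=0.7934
  (v12,v15,v13) [--+] → (0.866066, -2.47554, 0.1452)–(-1.42926, -2.47554, 0.1452)  len=2.2953
  (v13,v15,v16) [+-+] → (0.866066, -2.47554, 0.1452)–(1.42926, -2.47554, 0.1452)  len=0.5632
  (v13,v16,v14) [++-] → (0.281598, -1.862, 0.1452)–(-1.075, -1.862, 0.1452)  len=1.3566
  (v14,v16,v17) [-+-] → (0.281598, -1.862, 0.1452)–(1.075, -1.862, 0.1452)  len=0.7934
  (v15,v0,v16) [--+] → (2.57693, -0.487755, 0.1452)–(1.42926, -2.47554, 0.1452)  len=2.2953
  (v16,v0,v1) [+-+] → (2.57693, -0.487755, 0.1452)–(2.85853, 0, 0.1452)  len=0.5632
  (v16,v1,v17) [++-] → (1.7533, -0.687123, 0.1452)–(1.075, -1.862, 0.1452)  len=1.3566
  (v17,v1,v2) [-+-] → (1.7533, -0.687123, 0.1452)–(2.15, 0, 0.1452)  len=0.7934

Chained into 2 loop(s):
  loop 1: 12 segments, perimeter = 17.1511
  loop 2: 12 segments, perimeter = 12.9002
Total perimeter = 30.051


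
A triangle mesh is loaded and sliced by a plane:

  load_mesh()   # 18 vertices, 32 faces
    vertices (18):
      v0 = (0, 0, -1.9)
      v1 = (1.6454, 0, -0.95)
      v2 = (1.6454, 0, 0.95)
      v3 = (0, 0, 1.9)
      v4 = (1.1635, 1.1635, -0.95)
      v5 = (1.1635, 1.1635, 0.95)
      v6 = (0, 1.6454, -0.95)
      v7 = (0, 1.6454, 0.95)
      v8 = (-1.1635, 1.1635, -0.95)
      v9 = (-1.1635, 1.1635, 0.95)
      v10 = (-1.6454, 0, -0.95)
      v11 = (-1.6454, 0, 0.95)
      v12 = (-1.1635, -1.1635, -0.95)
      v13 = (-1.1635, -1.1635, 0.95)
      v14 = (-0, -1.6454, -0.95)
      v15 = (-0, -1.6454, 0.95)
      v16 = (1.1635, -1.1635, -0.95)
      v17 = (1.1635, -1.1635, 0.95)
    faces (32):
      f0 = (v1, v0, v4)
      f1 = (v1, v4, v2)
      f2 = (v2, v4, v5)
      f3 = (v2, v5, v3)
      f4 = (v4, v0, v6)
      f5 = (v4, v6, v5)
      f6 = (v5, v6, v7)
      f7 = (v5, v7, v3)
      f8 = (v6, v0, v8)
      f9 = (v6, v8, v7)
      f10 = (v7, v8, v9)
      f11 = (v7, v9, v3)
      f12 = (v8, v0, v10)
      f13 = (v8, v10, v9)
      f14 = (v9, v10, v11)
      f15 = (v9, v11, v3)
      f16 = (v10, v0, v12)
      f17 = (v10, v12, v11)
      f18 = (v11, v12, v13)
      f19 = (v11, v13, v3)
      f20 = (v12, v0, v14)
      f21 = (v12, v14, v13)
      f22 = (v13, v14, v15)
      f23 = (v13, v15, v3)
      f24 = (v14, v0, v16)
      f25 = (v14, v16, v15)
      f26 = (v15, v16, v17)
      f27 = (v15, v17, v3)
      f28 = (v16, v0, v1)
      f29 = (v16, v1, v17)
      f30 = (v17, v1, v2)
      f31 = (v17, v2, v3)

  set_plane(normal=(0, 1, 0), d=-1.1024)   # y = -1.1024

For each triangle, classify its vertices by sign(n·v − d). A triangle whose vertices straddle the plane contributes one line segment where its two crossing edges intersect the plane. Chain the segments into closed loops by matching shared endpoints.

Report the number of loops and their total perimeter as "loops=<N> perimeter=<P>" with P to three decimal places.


loops=1 perimeter=8.733

Straddling triangles (12 of 32):
  (v10,v0,v12) [++-] → (-1.1024, -1.1024, -0.999888)–(-1.18881, -1.1024, -0.95)  len=0.0998
  (v10,v12,v11) [+-+] → (-1.18881, -1.1024, -0.95)–(-1.18881, -1.1024, -0.850223)  len=0.0998
  (v11,v12,v13) [+--] → (-1.18881, -1.1024, -0.850223)–(-1.18881, -1.1024, 0.95)  len=1.8002
  (v11,v13,v3) [+-+] → (-1.18881, -1.1024, 0.95)–(-1.1024, -1.1024, 0.999888)  len=0.0998
  (v12,v0,v14) [-+-] → (-1.1024, -1.1024, -0.999888)–(0, -1.1024, -1.26351)  len=1.1335
  (v13,v15,v3) [--+] → (0, -1.1024, 1.26351)–(-1.1024, -1.1024, 0.999888)  len=1.1335
  (v14,v0,v16) [-+-] → (0, -1.1024, -1.26351)–(1.1024, -1.1024, -0.999888)  len=1.1335
  (v15,v17,v3) [--+] → (1.1024, -1.1024, 0.999888)–(0, -1.1024, 1.26351)  len=1.1335
  (v16,v0,v1) [-++] → (1.1024, -1.1024, -0.999888)–(1.18881, -1.1024, -0.95)  len=0.0998
  (v16,v1,v17) [-+-] → (1.18881, -1.1024, -0.95)–(1.18881, -1.1024, 0.850223)  len=1.8002
  (v17,v1,v2) [-++] → (1.18881, -1.1024, 0.850223)–(1.18881, -1.1024, 0.95)  len=0.0998
  (v17,v2,v3) [-++] → (1.18881, -1.1024, 0.95)–(1.1024, -1.1024, 0.999888)  len=0.0998

Chained into 1 loop(s):
  loop 1: 12 segments, perimeter = 8.7330
Total perimeter = 8.733
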